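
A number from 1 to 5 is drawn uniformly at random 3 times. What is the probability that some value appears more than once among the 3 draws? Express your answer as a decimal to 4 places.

P(all 3 different) = 5/5 · 4/5 · ··· · 3/5 ≈ 0.4800.
P(at least two equal) = 1 − 0.4800 = 0.5200.

0.5200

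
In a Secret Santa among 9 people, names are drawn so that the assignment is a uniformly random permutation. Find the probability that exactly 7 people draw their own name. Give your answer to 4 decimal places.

Choose which 7 of the 9 are fixed: C(9,7) = 36 ways.
The remaining 2 must have no fixed point: D(2) = 1.
P = 36·1/362880 = 1/10080 ≈ 0.0001.

0.0001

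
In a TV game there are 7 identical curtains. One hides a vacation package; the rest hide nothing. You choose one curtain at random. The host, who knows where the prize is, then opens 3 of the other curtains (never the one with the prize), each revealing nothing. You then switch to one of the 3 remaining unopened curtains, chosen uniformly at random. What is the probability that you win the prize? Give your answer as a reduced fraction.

2/7

Your original curtain holds the prize with probability 1/7, so the other 6 collectively hold it with probability 6/7.
The host can always find 3 empty curtains to open, so the reveals don't change that 6/7; it is now spread over the 3 remaining unopened curtains.
P(win by switching) = (6/7) · (1/3) = 2/7.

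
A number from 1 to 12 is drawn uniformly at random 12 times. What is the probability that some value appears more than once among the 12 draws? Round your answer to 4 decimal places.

0.9999

P(all 12 different) = 12/12 · 11/12 · ··· · 1/12 ≈ 0.0001.
P(at least two equal) = 1 − 0.0001 = 0.9999.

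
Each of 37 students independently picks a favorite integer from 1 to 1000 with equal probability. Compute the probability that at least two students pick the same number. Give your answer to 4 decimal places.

0.4905

It's easier to compute the probability that all 37 are distinct.
P(all distinct) = 1000/1000 · 999/1000 · ··· · 964/1000 ≈ 0.5095.
So the probability of at least one match is 1 − 0.5095 = 0.4905.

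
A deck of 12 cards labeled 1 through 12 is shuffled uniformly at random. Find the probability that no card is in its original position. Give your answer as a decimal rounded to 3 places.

This is the derangement probability: permutations of 12 with no fixed point.
D(12) = 12! · (1 − 1/1! + 1/2! − ··· + (−1)^12/12!) = 176214841.
P = 176214841/479001600 = 16019531/43545600 ≈ 0.368.

0.368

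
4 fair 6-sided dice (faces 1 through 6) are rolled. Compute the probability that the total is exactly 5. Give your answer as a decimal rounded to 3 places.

0.003

There are 6^4 = 1296 equally likely outcomes.
The number of ordered 4-tuples from {1,…,6} summing to 5 is 4.
P(sum = 5) = 4/1296 = 1/324 ≈ 0.003.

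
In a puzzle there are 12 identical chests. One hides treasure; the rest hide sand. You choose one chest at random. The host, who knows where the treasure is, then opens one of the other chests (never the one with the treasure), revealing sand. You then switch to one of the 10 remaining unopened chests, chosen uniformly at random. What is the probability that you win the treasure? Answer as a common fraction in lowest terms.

11/120

Your original chest holds the treasure with probability 1/12, so the other 11 collectively hold it with probability 11/12.
The host can always find an empty chest to open, so this doesn't change that 11/12; it is now spread over the 10 remaining unopened chests.
P(win by switching) = (11/12) · (1/10) = 11/120.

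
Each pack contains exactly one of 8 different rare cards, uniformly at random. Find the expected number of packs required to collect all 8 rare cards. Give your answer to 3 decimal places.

21.743

After i distinct types are collected, each trial gives a new one with probability (8−i)/8, so the expected wait for the next new type is 8/(8−i).
E = 8/8 + 8/7 + 8/6 + 8/5 + 8/4 + 8/3 + 8/2 + 8/1 = 761/35 ≈ 21.743.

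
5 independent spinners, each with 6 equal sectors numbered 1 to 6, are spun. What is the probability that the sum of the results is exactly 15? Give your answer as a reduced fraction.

There are 6^5 = 7776 equally likely outcomes.
The number of ordered 5-tuples from {1,…,6} summing to 15 is 651.
P(sum = 15) = 651/7776 = 217/2592.

217/2592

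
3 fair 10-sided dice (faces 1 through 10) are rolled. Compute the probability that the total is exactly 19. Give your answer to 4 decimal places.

0.0690

There are 10^3 = 1000 equally likely outcomes.
The number of ordered 3-tuples from {1,…,10} summing to 19 is 69.
P(sum = 19) = 69/1000 ≈ 0.0690.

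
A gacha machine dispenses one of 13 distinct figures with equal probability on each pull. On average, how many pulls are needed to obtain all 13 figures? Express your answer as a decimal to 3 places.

After i distinct types are collected, each trial gives a new one with probability (13−i)/13, so the expected wait for the next new type is 13/(13−i).
E = 13/13 + 13/12 + 13/11 + 13/10 + 13/9 + 13/8 + 13/7 + 13/6 + 13/5 + 13/4 + 13/3 + 13/2 + 13/1 = 1145993/27720 ≈ 41.342.

41.342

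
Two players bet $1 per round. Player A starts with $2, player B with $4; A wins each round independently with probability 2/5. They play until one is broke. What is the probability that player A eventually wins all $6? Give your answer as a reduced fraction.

16/133

Let r = q/p = (3/5)/(2/5) = 3/2. The recurrence P(i) = p·P(i+1) + q·P(i−1) with P(0)=0, P(6)=1 gives P(i) = (1 − r^i)/(1 − r^6).
P(2) = (1 − (3/2)^2) / (1 − (3/2)^6) = 16/133.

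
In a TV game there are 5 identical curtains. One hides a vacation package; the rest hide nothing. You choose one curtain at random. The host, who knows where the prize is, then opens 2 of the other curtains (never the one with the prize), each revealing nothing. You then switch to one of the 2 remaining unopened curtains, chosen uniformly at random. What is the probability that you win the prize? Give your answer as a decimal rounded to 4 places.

Your original curtain holds the prize with probability 1/5, so the other 4 collectively hold it with probability 4/5.
The host can always find 2 empty curtains to open, so the reveals don't change that 4/5; it is now spread over the 2 remaining unopened curtains.
P(win by switching) = (4/5) · (1/2) = 2/5 ≈ 0.4000.

0.4000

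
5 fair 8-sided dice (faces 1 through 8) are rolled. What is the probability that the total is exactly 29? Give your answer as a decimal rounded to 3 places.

0.036

There are 8^5 = 32768 equally likely outcomes.
The number of ordered 5-tuples from {1,…,8} summing to 29 is 1190.
P(sum = 29) = 1190/32768 = 595/16384 ≈ 0.036.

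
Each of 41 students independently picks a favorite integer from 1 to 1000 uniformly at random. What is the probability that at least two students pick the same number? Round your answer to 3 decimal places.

It's easier to compute the probability that all 41 are distinct.
P(all distinct) = 1000/1000 · 999/1000 · ··· · 960/1000 ≈ 0.435.
So the probability of at least one match is 1 − 0.435 = 0.565.

0.565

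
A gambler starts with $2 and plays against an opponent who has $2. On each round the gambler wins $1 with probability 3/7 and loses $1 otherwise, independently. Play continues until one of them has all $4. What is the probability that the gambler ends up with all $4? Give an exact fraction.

9/25

Let r = q/p = (4/7)/(3/7) = 4/3. The recurrence P(i) = p·P(i+1) + q·P(i−1) with P(0)=0, P(4)=1 gives P(i) = (1 − r^i)/(1 − r^4).
P(2) = (1 − (4/3)^2) / (1 − (4/3)^4) = 9/25.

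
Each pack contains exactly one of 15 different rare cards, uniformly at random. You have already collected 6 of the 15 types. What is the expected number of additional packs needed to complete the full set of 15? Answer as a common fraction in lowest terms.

7129/168

Starting from 6 distinct types, each trial gives a new one with probability (15−i)/15 when i types are held, so the wait for the next new type is 15/(15−i).
E = 15/9 + 15/8 + 15/7 + 15/6 + 15/5 + 15/4 + 15/3 + 15/2 + 15/1 = 7129/168.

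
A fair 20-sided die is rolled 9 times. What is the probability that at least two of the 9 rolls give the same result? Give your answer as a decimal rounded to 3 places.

P(all 9 different) = 20/20 · 19/20 · ··· · 12/20 ≈ 0.119.
P(at least two equal) = 1 − 0.119 = 0.881.

0.881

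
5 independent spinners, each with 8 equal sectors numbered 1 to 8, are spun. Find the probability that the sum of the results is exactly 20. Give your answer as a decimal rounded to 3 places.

There are 8^5 = 32768 equally likely outcomes.
The number of ordered 5-tuples from {1,…,8} summing to 20 is 2226.
P(sum = 20) = 2226/32768 = 1113/16384 ≈ 0.068.

0.068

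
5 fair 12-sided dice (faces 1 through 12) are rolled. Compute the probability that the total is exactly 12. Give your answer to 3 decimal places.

0.001

There are 12^5 = 248832 equally likely outcomes.
The number of ordered 5-tuples from {1,…,12} summing to 12 is 330.
P(sum = 12) = 330/248832 = 55/41472 ≈ 0.001.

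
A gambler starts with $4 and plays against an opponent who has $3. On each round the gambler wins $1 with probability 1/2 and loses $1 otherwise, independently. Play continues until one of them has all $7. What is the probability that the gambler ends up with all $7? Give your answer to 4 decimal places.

0.5714

With a fair step, P(i) = ½P(i−1) + ½P(i+1) with P(0)=0, P(7)=1 has the linear solution P(i) = i/7.
P(4) = 4/7 ≈ 0.5714.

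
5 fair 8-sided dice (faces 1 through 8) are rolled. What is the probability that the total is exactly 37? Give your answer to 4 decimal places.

0.0011

There are 8^5 = 32768 equally likely outcomes.
The number of ordered 5-tuples from {1,…,8} summing to 37 is 35.
P(sum = 37) = 35/32768 ≈ 0.0011.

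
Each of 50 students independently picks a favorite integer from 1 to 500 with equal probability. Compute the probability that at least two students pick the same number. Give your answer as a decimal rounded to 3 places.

0.921

It's easier to compute the probability that all 50 are distinct.
P(all distinct) = 500/500 · 499/500 · ··· · 451/500 ≈ 0.079.
So the probability of at least one match is 1 − 0.079 = 0.921.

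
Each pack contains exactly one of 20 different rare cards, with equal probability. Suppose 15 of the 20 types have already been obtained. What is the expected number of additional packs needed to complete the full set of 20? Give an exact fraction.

137/3

Starting from 15 distinct types, each trial gives a new one with probability (20−i)/20 when i types are held, so the wait for the next new type is 20/(20−i).
E = 20/5 + 20/4 + 20/3 + 20/2 + 20/1 = 137/3.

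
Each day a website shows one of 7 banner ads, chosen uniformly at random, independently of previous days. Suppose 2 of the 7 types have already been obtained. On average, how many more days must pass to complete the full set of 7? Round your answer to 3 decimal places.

Starting from 2 distinct types, each trial gives a new one with probability (7−i)/7 when i types are held, so the wait for the next new type is 7/(7−i).
E = 7/5 + 7/4 + 7/3 + 7/2 + 7/1 = 959/60 ≈ 15.983.

15.983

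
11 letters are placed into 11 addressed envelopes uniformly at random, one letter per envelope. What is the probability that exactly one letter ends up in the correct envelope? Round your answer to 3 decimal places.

0.368

Choose which one is fixed: C(11,1) = 11 ways.
The remaining 10 must have no fixed point: D(10) = 1334961.
P = 11·1334961/39916800 = 16481/44800 ≈ 0.368.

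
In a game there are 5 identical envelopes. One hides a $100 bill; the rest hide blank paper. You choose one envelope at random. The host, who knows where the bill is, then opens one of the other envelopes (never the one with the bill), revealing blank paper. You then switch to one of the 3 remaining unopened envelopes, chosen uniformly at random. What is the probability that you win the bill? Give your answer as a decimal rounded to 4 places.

Your original envelope holds the bill with probability 1/5, so the other 4 collectively hold it with probability 4/5.
The host can always find an empty envelope to open, so this doesn't change that 4/5; it is now spread over the 3 remaining unopened envelopes.
P(win by switching) = (4/5) · (1/3) = 4/15 ≈ 0.2667.

0.2667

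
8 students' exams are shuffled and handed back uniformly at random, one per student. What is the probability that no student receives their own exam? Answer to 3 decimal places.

0.368

This is the derangement probability: permutations of 8 with no fixed point.
D(8) = 8! · (1 − 1/1! + 1/2! − ··· + (−1)^8/8!) = 14833.
P = 14833/40320 = 2119/5760 ≈ 0.368.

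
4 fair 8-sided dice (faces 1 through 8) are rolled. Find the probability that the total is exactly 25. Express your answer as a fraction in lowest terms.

There are 8^4 = 4096 equally likely outcomes.
The number of ordered 4-tuples from {1,…,8} summing to 25 is 120.
P(sum = 25) = 120/4096 = 15/512.

15/512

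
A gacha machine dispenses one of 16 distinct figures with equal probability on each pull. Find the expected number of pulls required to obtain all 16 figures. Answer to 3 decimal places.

54.092

After i distinct types are collected, each trial gives a new one with probability (16−i)/16, so the expected wait for the next new type is 16/(16−i).
E = 16/16 + 16/15 + 16/14 + 16/13 + 16/12 + 16/11 + 16/10 + 16/9 + 16/8 + 16/7 + 16/6 + 16/5 + 16/4 + 16/3 + 16/2 + 16/1 = 2436559/45045 ≈ 54.092.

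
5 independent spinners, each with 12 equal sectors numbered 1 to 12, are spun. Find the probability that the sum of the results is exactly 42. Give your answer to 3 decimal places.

0.025

There are 12^5 = 248832 equally likely outcomes.
The number of ordered 5-tuples from {1,…,12} summing to 42 is 6265.
P(sum = 42) = 6265/248832 ≈ 0.025.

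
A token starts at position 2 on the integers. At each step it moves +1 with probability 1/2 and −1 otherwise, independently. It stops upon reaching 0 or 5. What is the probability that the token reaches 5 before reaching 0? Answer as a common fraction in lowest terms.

2/5

With a fair step, P(i) = ½P(i−1) + ½P(i+1) with P(0)=0, P(5)=1 has the linear solution P(i) = i/5.
P(2) = 2/5.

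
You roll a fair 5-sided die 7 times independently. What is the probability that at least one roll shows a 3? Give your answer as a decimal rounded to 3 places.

0.790

P(no roll shows a 3) = (4/5)^7 ≈ 0.210.
P(at least one) = 1 − 0.210 = 0.790.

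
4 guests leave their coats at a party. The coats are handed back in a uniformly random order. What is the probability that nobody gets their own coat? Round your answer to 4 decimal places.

0.3750

This is the derangement probability: permutations of 4 with no fixed point.
D(4) = 4! · (1 − 1/1! + 1/2! − ··· + (−1)^4/4!) = 9.
P = 9/24 = 3/8 ≈ 0.3750.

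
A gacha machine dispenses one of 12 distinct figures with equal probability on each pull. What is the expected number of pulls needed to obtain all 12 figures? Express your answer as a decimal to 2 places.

37.24

After i distinct types are collected, each trial gives a new one with probability (12−i)/12, so the expected wait for the next new type is 12/(12−i).
E = 12/12 + 12/11 + 12/10 + 12/9 + 12/8 + 12/7 + 12/6 + 12/5 + 12/4 + 12/3 + 12/2 + 12/1 = 86021/2310 ≈ 37.24.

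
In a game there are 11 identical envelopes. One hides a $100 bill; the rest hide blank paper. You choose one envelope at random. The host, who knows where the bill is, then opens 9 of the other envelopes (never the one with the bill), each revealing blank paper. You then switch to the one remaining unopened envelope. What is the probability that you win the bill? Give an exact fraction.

10/11

Your original envelope holds the bill with probability 1/11, so the other 10 collectively hold it with probability 10/11.
The host can always find 9 empty envelopes to open, so the reveals don't change that 10/11; it is now spread over the 1 remaining unopened envelope.
P(win by switching) = (10/11) · (1/1) = 10/11.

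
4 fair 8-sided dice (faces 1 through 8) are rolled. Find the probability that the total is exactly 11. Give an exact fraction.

There are 8^4 = 4096 equally likely outcomes.
The number of ordered 4-tuples from {1,…,8} summing to 11 is 120.
P(sum = 11) = 120/4096 = 15/512.

15/512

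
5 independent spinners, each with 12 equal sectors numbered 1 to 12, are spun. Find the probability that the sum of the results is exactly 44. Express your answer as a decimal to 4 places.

There are 12^5 = 248832 equally likely outcomes.
The number of ordered 5-tuples from {1,…,12} summing to 44 is 4495.
P(sum = 44) = 4495/248832 ≈ 0.0181.

0.0181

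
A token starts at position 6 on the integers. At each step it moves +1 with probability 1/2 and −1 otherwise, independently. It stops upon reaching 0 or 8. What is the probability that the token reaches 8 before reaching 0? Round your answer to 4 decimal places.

With a fair step, P(i) = ½P(i−1) + ½P(i+1) with P(0)=0, P(8)=1 has the linear solution P(i) = i/8.
P(6) = 6/8 = 3/4 ≈ 0.7500.

0.7500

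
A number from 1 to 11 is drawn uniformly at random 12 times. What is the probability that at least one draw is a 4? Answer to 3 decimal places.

P(no draw is a 4) = (10/11)^12 ≈ 0.319.
P(at least one) = 1 − 0.319 = 0.681.

0.681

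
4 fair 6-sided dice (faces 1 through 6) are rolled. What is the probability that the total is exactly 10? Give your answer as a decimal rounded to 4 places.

0.0617

There are 6^4 = 1296 equally likely outcomes.
The number of ordered 4-tuples from {1,…,6} summing to 10 is 80.
P(sum = 10) = 80/1296 = 5/81 ≈ 0.0617.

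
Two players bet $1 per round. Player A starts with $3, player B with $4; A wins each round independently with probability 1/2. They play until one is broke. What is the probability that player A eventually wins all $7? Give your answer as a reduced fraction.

With a fair step, P(i) = ½P(i−1) + ½P(i+1) with P(0)=0, P(7)=1 has the linear solution P(i) = i/7.
P(3) = 3/7.

3/7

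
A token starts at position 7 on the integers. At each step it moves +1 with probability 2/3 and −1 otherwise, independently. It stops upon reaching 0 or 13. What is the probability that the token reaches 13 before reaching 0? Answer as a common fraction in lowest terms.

Let r = q/p = (1/3)/(2/3) = 1/2. The recurrence P(i) = p·P(i+1) + q·P(i−1) with P(0)=0, P(13)=1 gives P(i) = (1 − r^i)/(1 − r^13).
P(7) = (1 − (1/2)^7) / (1 − (1/2)^13) = 8128/8191.

8128/8191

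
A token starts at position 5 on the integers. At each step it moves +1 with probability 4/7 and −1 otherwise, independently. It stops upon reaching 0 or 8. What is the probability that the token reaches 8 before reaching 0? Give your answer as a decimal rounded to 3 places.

Let r = q/p = (3/7)/(4/7) = 3/4. The recurrence P(i) = p·P(i+1) + q·P(i−1) with P(0)=0, P(8)=1 gives P(i) = (1 − r^i)/(1 − r^8).
P(5) = (1 − (3/4)^5) / (1 − (3/4)^8) = 49984/58975 ≈ 0.848.

0.848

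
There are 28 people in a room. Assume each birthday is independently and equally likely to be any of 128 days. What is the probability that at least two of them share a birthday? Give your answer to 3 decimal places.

0.959

It's easier to compute the probability that all 28 are distinct.
P(all distinct) = 128/128 · 127/128 · ··· · 101/128 ≈ 0.041.
So the probability of at least one match is 1 − 0.041 = 0.959.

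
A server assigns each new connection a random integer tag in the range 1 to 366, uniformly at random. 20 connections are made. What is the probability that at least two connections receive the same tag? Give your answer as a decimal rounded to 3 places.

0.411

It's easier to compute the probability that all 20 are distinct.
P(all distinct) = 366/366 · 365/366 · ··· · 347/366 ≈ 0.589.
So the probability of at least one match is 1 − 0.589 = 0.411.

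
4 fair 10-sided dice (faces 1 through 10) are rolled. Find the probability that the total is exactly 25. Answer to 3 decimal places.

There are 10^4 = 10000 equally likely outcomes.
The number of ordered 4-tuples from {1,…,10} summing to 25 is 592.
P(sum = 25) = 592/10000 = 37/625 ≈ 0.059.

0.059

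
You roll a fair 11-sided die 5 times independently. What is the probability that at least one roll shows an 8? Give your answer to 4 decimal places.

P(no roll shows an 8) = (10/11)^5 ≈ 0.6209.
P(at least one) = 1 − 0.6209 = 0.3791.

0.3791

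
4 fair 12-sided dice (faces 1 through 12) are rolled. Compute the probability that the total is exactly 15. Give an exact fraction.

There are 12^4 = 20736 equally likely outcomes.
The number of ordered 4-tuples from {1,…,12} summing to 15 is 364.
P(sum = 15) = 364/20736 = 91/5184.

91/5184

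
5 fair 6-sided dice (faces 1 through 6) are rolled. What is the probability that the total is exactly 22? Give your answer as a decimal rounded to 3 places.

There are 6^5 = 7776 equally likely outcomes.
The number of ordered 5-tuples from {1,…,6} summing to 22 is 420.
P(sum = 22) = 420/7776 = 35/648 ≈ 0.054.

0.054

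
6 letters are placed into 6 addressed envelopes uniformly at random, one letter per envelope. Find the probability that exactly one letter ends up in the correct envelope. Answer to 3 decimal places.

0.367

Choose which one is fixed: C(6,1) = 6 ways.
The remaining 5 must have no fixed point: D(5) = 44.
P = 6·44/720 = 11/30 ≈ 0.367.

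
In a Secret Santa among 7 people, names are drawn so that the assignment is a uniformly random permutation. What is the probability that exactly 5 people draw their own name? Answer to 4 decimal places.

0.0042

Choose which 5 of the 7 are fixed: C(7,5) = 21 ways.
The remaining 2 must have no fixed point: D(2) = 1.
P = 21·1/5040 = 1/240 ≈ 0.0042.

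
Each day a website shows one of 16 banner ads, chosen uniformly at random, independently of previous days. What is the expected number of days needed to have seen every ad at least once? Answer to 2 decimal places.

After i distinct types are collected, each trial gives a new one with probability (16−i)/16, so the expected wait for the next new type is 16/(16−i).
E = 16/16 + 16/15 + 16/14 + 16/13 + 16/12 + 16/11 + 16/10 + 16/9 + 16/8 + 16/7 + 16/6 + 16/5 + 16/4 + 16/3 + 16/2 + 16/1 = 2436559/45045 ≈ 54.09.

54.09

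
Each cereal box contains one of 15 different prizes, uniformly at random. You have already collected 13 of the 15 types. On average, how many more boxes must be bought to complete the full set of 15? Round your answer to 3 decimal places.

22.500

Starting from 13 distinct types, each trial gives a new one with probability (15−i)/15 when i types are held, so the wait for the next new type is 15/(15−i).
E = 15/2 + 15/1 = 45/2 ≈ 22.500.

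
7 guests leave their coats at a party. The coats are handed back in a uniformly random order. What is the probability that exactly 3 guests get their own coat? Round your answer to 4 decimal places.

0.0625

Choose which 3 of the 7 are fixed: C(7,3) = 35 ways.
The remaining 4 must have no fixed point: D(4) = 9.
P = 35·9/5040 = 1/16 ≈ 0.0625.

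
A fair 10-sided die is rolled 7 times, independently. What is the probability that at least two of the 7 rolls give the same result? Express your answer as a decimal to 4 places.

0.9395

P(all 7 different) = 10/10 · 9/10 · ··· · 4/10 ≈ 0.0605.
P(at least two equal) = 1 − 0.0605 = 0.9395.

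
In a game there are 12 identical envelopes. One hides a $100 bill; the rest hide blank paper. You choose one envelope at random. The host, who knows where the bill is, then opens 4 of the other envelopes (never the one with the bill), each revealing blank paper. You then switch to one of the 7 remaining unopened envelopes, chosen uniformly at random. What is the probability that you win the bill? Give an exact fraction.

11/84

Your original envelope holds the bill with probability 1/12, so the other 11 collectively hold it with probability 11/12.
The host can always find 4 empty envelopes to open, so the reveals don't change that 11/12; it is now spread over the 7 remaining unopened envelopes.
P(win by switching) = (11/12) · (1/7) = 11/84.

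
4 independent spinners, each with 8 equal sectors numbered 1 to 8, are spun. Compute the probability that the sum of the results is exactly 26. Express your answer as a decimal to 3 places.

0.021

There are 8^4 = 4096 equally likely outcomes.
The number of ordered 4-tuples from {1,…,8} summing to 26 is 84.
P(sum = 26) = 84/4096 = 21/1024 ≈ 0.021.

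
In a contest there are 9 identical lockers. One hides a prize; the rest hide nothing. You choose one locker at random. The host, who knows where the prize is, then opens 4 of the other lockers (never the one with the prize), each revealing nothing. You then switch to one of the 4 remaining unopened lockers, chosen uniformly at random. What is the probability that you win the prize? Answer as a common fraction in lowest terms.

Your original locker holds the prize with probability 1/9, so the other 8 collectively hold it with probability 8/9.
The host can always find 4 empty lockers to open, so the reveals don't change that 8/9; it is now spread over the 4 remaining unopened lockers.
P(win by switching) = (8/9) · (1/4) = 2/9.

2/9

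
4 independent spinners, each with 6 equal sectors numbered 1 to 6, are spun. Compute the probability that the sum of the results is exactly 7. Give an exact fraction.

There are 6^4 = 1296 equally likely outcomes.
The number of ordered 4-tuples from {1,…,6} summing to 7 is 20.
P(sum = 7) = 20/1296 = 5/324.

5/324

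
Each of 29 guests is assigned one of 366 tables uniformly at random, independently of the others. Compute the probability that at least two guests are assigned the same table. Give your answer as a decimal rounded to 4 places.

0.6799

It's easier to compute the probability that all 29 are distinct.
P(all distinct) = 366/366 · 365/366 · ··· · 338/366 ≈ 0.3201.
So the probability of at least one match is 1 − 0.3201 = 0.6799.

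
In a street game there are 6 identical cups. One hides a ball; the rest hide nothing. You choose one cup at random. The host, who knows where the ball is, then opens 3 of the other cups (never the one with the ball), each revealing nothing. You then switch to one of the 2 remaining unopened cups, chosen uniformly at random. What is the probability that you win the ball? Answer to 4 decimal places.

0.4167

Your original cup holds the ball with probability 1/6, so the other 5 collectively hold it with probability 5/6.
The host can always find 3 empty cups to open, so the reveals don't change that 5/6; it is now spread over the 2 remaining unopened cups.
P(win by switching) = (5/6) · (1/2) = 5/12 ≈ 0.4167.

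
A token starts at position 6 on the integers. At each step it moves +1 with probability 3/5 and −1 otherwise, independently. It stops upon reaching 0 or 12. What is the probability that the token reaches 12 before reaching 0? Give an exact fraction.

729/793

Let r = q/p = (2/5)/(3/5) = 2/3. The recurrence P(i) = p·P(i+1) + q·P(i−1) with P(0)=0, P(12)=1 gives P(i) = (1 − r^i)/(1 − r^12).
P(6) = (1 − (2/3)^6) / (1 − (2/3)^12) = 729/793.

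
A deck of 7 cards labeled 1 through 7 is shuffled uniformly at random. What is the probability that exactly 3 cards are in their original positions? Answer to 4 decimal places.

0.0625

Choose which 3 of the 7 are fixed: C(7,3) = 35 ways.
The remaining 4 must have no fixed point: D(4) = 9.
P = 35·9/5040 = 1/16 ≈ 0.0625.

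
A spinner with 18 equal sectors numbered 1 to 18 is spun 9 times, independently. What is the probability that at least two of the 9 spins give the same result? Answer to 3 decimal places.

P(all 9 different) = 18/18 · 17/18 · ··· · 10/18 ≈ 0.089.
P(at least two equal) = 1 − 0.089 = 0.911.

0.911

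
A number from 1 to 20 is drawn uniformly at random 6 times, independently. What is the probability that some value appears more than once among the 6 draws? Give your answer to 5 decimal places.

0.56395

P(all 6 different) = 20/20 · 19/20 · ··· · 15/20 ≈ 0.43605.
P(at least two equal) = 1 − 0.43605 = 0.56395.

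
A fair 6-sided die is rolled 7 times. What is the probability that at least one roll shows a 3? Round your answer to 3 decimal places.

0.721

P(no roll shows a 3) = (5/6)^7 ≈ 0.279.
P(at least one) = 1 − 0.279 = 0.721.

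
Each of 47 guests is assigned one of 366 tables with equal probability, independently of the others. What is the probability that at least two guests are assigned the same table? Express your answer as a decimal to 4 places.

0.9544

It's easier to compute the probability that all 47 are distinct.
P(all distinct) = 366/366 · 365/366 · ··· · 320/366 ≈ 0.0456.
So the probability of at least one match is 1 − 0.0456 = 0.9544.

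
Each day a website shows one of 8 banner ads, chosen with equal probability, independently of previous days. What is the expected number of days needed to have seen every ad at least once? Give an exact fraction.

After i distinct types are collected, each trial gives a new one with probability (8−i)/8, so the expected wait for the next new type is 8/(8−i).
E = 8/8 + 8/7 + 8/6 + 8/5 + 8/4 + 8/3 + 8/2 + 8/1 = 761/35.

761/35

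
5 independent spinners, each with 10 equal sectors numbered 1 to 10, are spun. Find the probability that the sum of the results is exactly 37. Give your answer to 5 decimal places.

There are 10^5 = 100000 equally likely outcomes.
The number of ordered 5-tuples from {1,…,10} summing to 37 is 2205.
P(sum = 37) = 2205/100000 = 441/20000 ≈ 0.02205.

0.02205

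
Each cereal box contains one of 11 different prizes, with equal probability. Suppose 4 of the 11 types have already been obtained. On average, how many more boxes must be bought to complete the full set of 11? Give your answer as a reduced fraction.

3993/140

Starting from 4 distinct types, each trial gives a new one with probability (11−i)/11 when i types are held, so the wait for the next new type is 11/(11−i).
E = 11/7 + 11/6 + 11/5 + 11/4 + 11/3 + 11/2 + 11/1 = 3993/140.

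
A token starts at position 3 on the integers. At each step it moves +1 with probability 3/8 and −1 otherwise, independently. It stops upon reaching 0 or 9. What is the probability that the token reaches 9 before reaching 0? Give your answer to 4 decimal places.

Let r = q/p = (5/8)/(3/8) = 5/3. The recurrence P(i) = p·P(i+1) + q·P(i−1) with P(0)=0, P(9)=1 gives P(i) = (1 − r^i)/(1 − r^9).
P(3) = (1 − (5/3)^3) / (1 − (5/3)^9) = 729/19729 ≈ 0.0370.

0.0370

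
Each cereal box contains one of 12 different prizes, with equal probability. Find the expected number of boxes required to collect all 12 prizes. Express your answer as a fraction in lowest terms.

86021/2310

After i distinct types are collected, each trial gives a new one with probability (12−i)/12, so the expected wait for the next new type is 12/(12−i).
E = 12/12 + 12/11 + 12/10 + 12/9 + 12/8 + 12/7 + 12/6 + 12/5 + 12/4 + 12/3 + 12/2 + 12/1 = 86021/2310.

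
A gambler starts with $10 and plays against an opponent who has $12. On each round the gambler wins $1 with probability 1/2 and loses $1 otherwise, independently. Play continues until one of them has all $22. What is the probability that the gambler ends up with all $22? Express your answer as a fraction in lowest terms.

5/11

With a fair step, P(i) = ½P(i−1) + ½P(i+1) with P(0)=0, P(22)=1 has the linear solution P(i) = i/22.
P(10) = 10/22 = 5/11.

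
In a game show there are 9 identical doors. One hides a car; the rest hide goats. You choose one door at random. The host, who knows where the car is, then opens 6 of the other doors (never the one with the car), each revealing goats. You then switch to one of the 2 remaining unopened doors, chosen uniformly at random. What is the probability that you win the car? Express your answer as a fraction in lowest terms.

Your original door holds the car with probability 1/9, so the other 8 collectively hold it with probability 8/9.
The host can always find 6 empty doors to open, so the reveals don't change that 8/9; it is now spread over the 2 remaining unopened doors.
P(win by switching) = (8/9) · (1/2) = 4/9.

4/9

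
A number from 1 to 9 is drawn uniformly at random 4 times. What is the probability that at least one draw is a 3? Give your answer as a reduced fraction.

2465/6561

P(no draw is a 3) = (8/9)^4 = 4096/6561.
P(at least one) = 1 − 4096/6561 = 2465/6561.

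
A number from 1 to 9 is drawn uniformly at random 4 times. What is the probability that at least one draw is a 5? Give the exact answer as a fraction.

2465/6561

P(no draw is a 5) = (8/9)^4 = 4096/6561.
P(at least one) = 1 − 4096/6561 = 2465/6561.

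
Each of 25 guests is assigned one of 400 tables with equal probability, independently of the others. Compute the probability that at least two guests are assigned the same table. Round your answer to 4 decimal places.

0.5350

It's easier to compute the probability that all 25 are distinct.
P(all distinct) = 400/400 · 399/400 · ··· · 376/400 ≈ 0.4650.
So the probability of at least one match is 1 − 0.4650 = 0.5350.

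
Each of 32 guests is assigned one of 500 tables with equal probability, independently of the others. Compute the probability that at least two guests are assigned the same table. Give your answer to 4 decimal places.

0.6371

It's easier to compute the probability that all 32 are distinct.
P(all distinct) = 500/500 · 499/500 · ··· · 469/500 ≈ 0.3629.
So the probability of at least one match is 1 − 0.3629 = 0.6371.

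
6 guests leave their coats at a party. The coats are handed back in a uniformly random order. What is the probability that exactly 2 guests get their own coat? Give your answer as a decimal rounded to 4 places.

Choose which 2 of the 6 are fixed: C(6,2) = 15 ways.
The remaining 4 must have no fixed point: D(4) = 9.
P = 15·9/720 = 3/16 ≈ 0.1875.

0.1875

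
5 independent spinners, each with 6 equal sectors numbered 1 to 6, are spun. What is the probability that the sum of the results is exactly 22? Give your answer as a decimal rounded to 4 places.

0.0540

There are 6^5 = 7776 equally likely outcomes.
The number of ordered 5-tuples from {1,…,6} summing to 22 is 420.
P(sum = 22) = 420/7776 = 35/648 ≈ 0.0540.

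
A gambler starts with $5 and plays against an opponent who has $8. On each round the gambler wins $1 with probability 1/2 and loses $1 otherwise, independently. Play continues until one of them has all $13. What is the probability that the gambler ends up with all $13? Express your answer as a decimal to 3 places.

0.385

With a fair step, P(i) = ½P(i−1) + ½P(i+1) with P(0)=0, P(13)=1 has the linear solution P(i) = i/13.
P(5) = 5/13 ≈ 0.385.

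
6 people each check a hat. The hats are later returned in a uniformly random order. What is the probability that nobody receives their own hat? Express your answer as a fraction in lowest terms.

53/144

This is the derangement probability: permutations of 6 with no fixed point.
D(6) = 6! · (1 − 1/1! + 1/2! − ··· + (−1)^6/6!) = 265.
P = 265/720 = 53/144.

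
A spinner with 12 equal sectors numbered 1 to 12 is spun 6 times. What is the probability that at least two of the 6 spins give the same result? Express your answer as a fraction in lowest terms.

1343/1728

P(all 6 different) = 12/12 · 11/12 · ··· · 7/12 = 385/1728.
P(at least two equal) = 1 − 385/1728 = 1343/1728.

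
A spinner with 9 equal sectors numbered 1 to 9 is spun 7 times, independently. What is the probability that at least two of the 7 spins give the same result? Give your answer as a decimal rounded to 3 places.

0.962

P(all 7 different) = 9/9 · 8/9 · ··· · 3/9 ≈ 0.038.
P(at least two equal) = 1 − 0.038 = 0.962.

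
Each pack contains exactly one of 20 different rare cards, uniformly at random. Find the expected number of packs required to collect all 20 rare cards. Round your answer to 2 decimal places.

After i distinct types are collected, each trial gives a new one with probability (20−i)/20, so the expected wait for the next new type is 20/(20−i).
E = 20/20 + 20/19 + 20/18 + 20/17 + 20/16 + 20/15 + 20/14 + 20/13 + 20/12 + 20/11 + 20/10 + 20/9 + 20/8 + 20/7 + 20/6 + 20/5 + 20/4 + 20/3 + 20/2 + 20/1 = 279175675/3879876 ≈ 71.95.

71.95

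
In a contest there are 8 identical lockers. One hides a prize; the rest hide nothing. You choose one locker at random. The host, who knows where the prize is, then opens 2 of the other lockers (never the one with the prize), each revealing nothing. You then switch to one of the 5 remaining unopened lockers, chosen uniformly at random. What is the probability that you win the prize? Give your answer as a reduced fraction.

Your original locker holds the prize with probability 1/8, so the other 7 collectively hold it with probability 7/8.
The host can always find 2 empty lockers to open, so the reveals don't change that 7/8; it is now spread over the 5 remaining unopened lockers.
P(win by switching) = (7/8) · (1/5) = 7/40.

7/40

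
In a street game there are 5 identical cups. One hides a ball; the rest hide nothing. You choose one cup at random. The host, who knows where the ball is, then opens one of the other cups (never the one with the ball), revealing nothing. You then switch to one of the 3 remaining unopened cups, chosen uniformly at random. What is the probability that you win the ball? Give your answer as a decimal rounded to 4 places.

0.2667

Your original cup holds the ball with probability 1/5, so the other 4 collectively hold it with probability 4/5.
The host can always find an empty cup to open, so this doesn't change that 4/5; it is now spread over the 3 remaining unopened cups.
P(win by switching) = (4/5) · (1/3) = 4/15 ≈ 0.2667.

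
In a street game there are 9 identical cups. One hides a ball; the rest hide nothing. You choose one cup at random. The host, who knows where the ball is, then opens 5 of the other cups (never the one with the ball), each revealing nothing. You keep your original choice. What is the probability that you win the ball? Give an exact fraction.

The host can always open 5 empty cups regardless of your choice, so the reveals give no information about your original cup.
P(win by staying) = 1/9.

1/9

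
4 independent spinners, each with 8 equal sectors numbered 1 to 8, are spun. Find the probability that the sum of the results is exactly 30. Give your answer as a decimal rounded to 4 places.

There are 8^4 = 4096 equally likely outcomes.
The number of ordered 4-tuples from {1,…,8} summing to 30 is 10.
P(sum = 30) = 10/4096 = 5/2048 ≈ 0.0024.

0.0024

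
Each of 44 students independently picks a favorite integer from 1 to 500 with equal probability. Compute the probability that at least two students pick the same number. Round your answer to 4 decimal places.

0.8576

It's easier to compute the probability that all 44 are distinct.
P(all distinct) = 500/500 · 499/500 · ··· · 457/500 ≈ 0.1424.
So the probability of at least one match is 1 − 0.1424 = 0.8576.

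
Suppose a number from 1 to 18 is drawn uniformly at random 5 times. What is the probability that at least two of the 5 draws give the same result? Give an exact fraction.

P(all 5 different) = 18/18 · 17/18 · ··· · 14/18 = 1190/2187.
P(at least two equal) = 1 − 1190/2187 = 997/2187.

997/2187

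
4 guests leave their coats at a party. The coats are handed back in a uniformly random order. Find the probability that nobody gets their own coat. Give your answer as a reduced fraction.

This is the derangement probability: permutations of 4 with no fixed point.
D(4) = 4! · (1 − 1/1! + 1/2! − ··· + (−1)^4/4!) = 9.
P = 9/24 = 3/8.

3/8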